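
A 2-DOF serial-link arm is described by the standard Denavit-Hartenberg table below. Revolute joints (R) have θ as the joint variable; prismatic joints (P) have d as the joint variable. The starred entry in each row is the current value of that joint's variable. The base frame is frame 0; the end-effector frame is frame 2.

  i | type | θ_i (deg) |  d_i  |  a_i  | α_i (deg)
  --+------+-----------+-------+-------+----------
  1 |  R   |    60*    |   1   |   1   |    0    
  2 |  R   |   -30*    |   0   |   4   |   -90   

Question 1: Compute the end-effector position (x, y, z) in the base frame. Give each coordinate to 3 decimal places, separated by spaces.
after link 1: o_1 = (0.5000, 0.8660, 1.0000)
after link 2: o_2 = (3.9641, 2.8660, 1.0000)

3.964 2.866 1.000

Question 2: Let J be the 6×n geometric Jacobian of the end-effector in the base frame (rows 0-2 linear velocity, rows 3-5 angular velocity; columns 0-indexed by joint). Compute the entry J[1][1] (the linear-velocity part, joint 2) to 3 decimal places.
3.464

axis z_1 = (0.0000,0.0000,1.0000); lever o_n−o_1 = (3.4641,2.0000,0.0000)
cross product → J_v[:, 1] = (-2.0000,3.4641,0.0000)
J_ω[:, 1] = z_1
entry J[1][1] = 3.4641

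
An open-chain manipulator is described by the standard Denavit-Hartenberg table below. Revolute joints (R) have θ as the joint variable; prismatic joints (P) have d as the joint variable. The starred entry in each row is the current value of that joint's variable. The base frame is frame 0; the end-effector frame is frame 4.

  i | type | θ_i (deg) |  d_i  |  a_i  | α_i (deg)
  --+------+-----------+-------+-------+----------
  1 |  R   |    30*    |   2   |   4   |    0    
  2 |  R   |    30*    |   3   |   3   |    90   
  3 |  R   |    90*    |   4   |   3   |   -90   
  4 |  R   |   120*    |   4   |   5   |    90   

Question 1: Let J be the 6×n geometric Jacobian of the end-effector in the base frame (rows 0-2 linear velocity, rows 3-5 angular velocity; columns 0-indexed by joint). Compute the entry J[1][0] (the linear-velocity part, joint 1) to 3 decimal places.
2.678

axis z_0 = ẑ; lever o_n−o_0 = (2.6782,1.2990,5.5000)
cross product → J_v[:, 0] = (-1.2990,2.6782,0.0000)
J_ω[:, 0] = z_0
entry J[1][0] = 2.6782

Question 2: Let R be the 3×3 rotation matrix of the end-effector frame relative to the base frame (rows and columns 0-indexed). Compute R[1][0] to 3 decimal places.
0.433

End-effector x-axis (col 0 of R) = (-0.7500,0.4330,-0.5000)
R[1][0] = 0.4330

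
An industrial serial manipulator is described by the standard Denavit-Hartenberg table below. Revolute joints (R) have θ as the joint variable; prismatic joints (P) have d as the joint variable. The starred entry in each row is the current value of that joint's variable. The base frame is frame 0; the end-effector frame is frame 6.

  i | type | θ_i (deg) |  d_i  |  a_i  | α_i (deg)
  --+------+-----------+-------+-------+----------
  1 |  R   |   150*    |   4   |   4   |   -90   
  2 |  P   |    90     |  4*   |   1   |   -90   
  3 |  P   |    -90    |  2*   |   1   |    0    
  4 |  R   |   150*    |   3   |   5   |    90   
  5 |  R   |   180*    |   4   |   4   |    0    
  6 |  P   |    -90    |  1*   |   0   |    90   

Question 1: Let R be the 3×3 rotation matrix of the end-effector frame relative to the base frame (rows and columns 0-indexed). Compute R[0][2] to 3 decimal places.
0.433

End-effector z-axis (col 2 of R) = (0.4330,0.7500,-0.5000)
R[0][2] = 0.4330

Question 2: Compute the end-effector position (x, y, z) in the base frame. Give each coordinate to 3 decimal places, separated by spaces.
-2.451 -6.245 -1.830

after link 1: o_1 = (-3.4641, 2.0000, 4.0000)
after link 2: o_2 = (-5.4641, -1.4641, 3.0000)
after link 3: o_3 = (-4.2321, -3.3301, 3.0000)
after link 4: o_4 = (0.5311, -1.0801, 0.5000)
after link 5: o_5 = (-2.2010, -5.8122, -0.9641)
after link 6: o_6 = (-2.4510, -6.2452, -1.8301)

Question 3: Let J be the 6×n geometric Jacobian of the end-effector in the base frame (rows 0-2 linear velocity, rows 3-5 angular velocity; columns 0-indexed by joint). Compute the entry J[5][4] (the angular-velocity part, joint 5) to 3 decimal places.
-0.866

axis z_4 = (-0.2500,-0.4330,-0.8660); lever o_n−o_4 = (-2.9821,-5.1651,-2.3301)
cross product → J_v[:, 4] = (-3.4641,2.0000,0.0000)
J_ω[:, 4] = z_4
entry J[5][4] = -0.8660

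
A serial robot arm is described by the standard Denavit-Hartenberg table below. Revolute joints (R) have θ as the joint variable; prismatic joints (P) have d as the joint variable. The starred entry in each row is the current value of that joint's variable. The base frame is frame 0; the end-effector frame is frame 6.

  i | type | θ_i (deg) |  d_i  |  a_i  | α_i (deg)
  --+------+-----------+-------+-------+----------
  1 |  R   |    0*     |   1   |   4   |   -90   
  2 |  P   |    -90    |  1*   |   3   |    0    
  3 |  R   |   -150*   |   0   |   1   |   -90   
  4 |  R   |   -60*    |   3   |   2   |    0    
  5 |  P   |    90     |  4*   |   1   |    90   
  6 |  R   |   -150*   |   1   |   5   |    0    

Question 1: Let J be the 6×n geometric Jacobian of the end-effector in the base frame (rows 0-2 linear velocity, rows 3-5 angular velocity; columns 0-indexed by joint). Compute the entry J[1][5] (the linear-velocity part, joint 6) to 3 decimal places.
axis z_5 = (-0.2500,0.8660,-0.4330); lever o_n−o_5 = (3.7901,3.0311,1.5646)
cross product → J_v[:, 5] = (2.6675,-1.2500,-4.0401)
J_ω[:, 5] = z_5
entry J[1][5] = -1.2500

-1.250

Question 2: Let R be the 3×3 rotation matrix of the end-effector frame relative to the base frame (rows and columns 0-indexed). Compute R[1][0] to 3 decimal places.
End-effector x-axis (col 0 of R) = (0.8080,0.4330,0.3995)
R[1][0] = 0.4330

0.433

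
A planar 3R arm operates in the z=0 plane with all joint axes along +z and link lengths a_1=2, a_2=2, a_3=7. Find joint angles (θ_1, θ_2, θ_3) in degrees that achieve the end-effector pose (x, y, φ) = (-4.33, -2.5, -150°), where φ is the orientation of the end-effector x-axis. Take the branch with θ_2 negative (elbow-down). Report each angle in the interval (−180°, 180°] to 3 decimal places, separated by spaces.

89.996 -119.996 -120.000

wrist centre = target − a_3·(cos φ, sin φ) = (1.7322, 1.0000)
cos θ_2 = (4.0004−2²−2²)/(2·2·2) = -0.4999; θ_2 = -119.9964° (elbow-down)
β = atan2(1.0000,1.7322) = 29.9982°; ψ = atan2(-1.7321,1.0001) = -59.9982°
θ_1 = β − ψ = 89.9964°
θ_3 = φ − θ_1 − θ_2 = -120.0000° (wrapped to (-180°,180°])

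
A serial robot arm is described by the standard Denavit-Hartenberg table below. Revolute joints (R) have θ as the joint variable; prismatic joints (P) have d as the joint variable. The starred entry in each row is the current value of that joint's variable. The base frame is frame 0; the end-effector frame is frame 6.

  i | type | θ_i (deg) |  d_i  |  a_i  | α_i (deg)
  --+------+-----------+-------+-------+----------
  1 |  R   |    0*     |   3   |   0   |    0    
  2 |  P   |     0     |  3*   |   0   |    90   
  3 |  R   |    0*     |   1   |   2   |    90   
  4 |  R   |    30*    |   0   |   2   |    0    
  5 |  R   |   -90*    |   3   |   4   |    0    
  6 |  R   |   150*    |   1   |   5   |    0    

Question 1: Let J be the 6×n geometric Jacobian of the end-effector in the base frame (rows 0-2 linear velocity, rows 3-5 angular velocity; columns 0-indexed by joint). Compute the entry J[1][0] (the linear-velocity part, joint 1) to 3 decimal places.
axis z_0 = ẑ; lever o_n−o_0 = (5.7321,-3.5359,2.0000)
cross product → J_v[:, 0] = (3.5359,5.7321,-0.0000)
J_ω[:, 0] = z_0
entry J[1][0] = 5.7321

5.732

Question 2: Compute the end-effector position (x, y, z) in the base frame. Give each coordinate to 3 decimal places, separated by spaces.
5.732 -3.536 2.000

after link 1: o_1 = (0.0000, 0.0000, 3.0000)
after link 2: o_2 = (0.0000, 0.0000, 6.0000)
after link 3: o_3 = (2.0000, -1.0000, 6.0000)
after link 4: o_4 = (3.7321, -2.0000, 6.0000)
after link 5: o_5 = (5.7321, 1.4641, 3.0000)
after link 6: o_6 = (5.7321, -3.5359, 2.0000)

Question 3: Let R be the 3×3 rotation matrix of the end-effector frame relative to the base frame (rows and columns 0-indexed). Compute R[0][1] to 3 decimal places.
End-effector y-axis (col 1 of R) = (-1.0000,0.0000,-0.0000)
R[0][1] = -1.0000

-1.000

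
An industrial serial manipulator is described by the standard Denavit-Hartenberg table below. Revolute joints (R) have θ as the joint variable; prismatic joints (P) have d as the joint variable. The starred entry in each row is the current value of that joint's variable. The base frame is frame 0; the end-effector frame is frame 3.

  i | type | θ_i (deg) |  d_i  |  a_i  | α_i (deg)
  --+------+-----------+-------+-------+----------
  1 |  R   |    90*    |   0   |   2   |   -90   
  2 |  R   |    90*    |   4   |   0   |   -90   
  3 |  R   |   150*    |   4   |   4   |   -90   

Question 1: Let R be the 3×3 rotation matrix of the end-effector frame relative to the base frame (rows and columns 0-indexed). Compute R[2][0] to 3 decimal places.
0.866

End-effector x-axis (col 0 of R) = (0.5000,-0.0000,0.8660)
R[2][0] = 0.8660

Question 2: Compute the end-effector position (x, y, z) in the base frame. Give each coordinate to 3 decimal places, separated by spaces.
after link 1: o_1 = (0.0000, 2.0000, 0.0000)
after link 2: o_2 = (-4.0000, 2.0000, 0.0000)
after link 3: o_3 = (-2.0000, -2.0000, 3.4641)

-2.000 -2.000 3.464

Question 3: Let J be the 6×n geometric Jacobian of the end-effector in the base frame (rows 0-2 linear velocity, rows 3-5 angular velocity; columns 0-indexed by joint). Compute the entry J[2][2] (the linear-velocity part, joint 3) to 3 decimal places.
2.000

axis z_2 = (-0.0000,-1.0000,-0.0000); lever o_n−o_2 = (2.0000,-4.0000,3.4641)
cross product → J_v[:, 2] = (-3.4641,0.0000,2.0000)
J_ω[:, 2] = z_2
entry J[2][2] = 2.0000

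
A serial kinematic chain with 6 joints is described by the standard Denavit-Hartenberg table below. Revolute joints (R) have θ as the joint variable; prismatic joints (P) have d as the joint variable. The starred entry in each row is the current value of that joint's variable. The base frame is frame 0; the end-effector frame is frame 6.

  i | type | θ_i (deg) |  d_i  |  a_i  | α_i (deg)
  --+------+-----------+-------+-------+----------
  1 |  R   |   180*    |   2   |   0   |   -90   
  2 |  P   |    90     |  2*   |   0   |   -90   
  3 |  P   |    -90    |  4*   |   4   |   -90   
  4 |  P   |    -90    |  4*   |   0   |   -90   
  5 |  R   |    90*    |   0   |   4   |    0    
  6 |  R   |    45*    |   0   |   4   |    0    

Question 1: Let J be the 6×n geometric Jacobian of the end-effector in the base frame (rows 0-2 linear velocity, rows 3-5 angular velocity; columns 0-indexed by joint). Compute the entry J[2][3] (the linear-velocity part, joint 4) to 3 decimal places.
-1.000

prismatic axis z_3 = (-0.0000,0.0000,-1.0000)
J_v[:, 3] = z_3; J_ω[:, 3] = (0,0,0)
entry J[2][3] = -1.0000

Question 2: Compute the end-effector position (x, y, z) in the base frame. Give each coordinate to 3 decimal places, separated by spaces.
after link 1: o_1 = (0.0000, 0.0000, 2.0000)
after link 2: o_2 = (-0.0000, -2.0000, 2.0000)
after link 3: o_3 = (4.0000, -6.0000, 2.0000)
after link 4: o_4 = (4.0000, -6.0000, -2.0000)
after link 5: o_5 = (4.0000, -6.0000, 2.0000)
after link 6: o_6 = (1.1716, -6.0000, 4.8284)

1.172 -6.000 4.828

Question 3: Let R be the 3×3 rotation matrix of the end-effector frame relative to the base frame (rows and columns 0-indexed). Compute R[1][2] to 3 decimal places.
End-effector z-axis (col 2 of R) = (-0.0000,-1.0000,-0.0000)
R[1][2] = -1.0000

-1.000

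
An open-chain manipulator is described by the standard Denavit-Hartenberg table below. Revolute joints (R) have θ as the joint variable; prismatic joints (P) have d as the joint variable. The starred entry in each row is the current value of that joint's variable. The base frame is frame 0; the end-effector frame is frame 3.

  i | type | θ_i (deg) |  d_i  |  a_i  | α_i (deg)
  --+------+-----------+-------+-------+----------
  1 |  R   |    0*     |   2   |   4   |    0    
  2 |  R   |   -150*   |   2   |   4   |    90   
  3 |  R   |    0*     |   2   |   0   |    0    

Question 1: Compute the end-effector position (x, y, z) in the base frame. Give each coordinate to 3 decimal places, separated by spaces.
after link 1: o_1 = (4.0000, 0.0000, 2.0000)
after link 2: o_2 = (0.5359, -2.0000, 4.0000)
after link 3: o_3 = (-0.4641, -0.2679, 4.0000)

-0.464 -0.268 4.000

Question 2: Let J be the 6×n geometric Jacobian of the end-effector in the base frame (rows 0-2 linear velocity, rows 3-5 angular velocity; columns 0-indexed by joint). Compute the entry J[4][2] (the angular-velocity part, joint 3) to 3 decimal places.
axis z_2 = (-0.5000,0.8660,0.0000); lever o_n−o_2 = (-1.0000,1.7321,0.0000)
cross product → J_v[:, 2] = (-0.0000,-0.0000,0.0000)
J_ω[:, 2] = z_2
entry J[4][2] = 0.8660

0.866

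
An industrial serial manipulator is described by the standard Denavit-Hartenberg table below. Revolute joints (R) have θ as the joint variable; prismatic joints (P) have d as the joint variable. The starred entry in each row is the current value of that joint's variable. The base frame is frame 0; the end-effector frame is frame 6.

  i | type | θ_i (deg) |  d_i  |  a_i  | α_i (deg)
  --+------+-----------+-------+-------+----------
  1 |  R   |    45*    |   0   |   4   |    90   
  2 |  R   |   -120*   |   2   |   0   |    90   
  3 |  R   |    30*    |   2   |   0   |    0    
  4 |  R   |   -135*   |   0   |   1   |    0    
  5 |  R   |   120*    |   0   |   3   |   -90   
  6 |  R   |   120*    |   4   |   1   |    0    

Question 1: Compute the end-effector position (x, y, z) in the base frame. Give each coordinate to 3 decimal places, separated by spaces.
after link 1: o_1 = (2.8284, 2.8284, 0.0000)
after link 2: o_2 = (4.2426, 1.4142, 0.0000)
after link 3: o_3 = (3.0179, 0.1895, 1.0000)
after link 4: o_4 = (2.4264, 0.9640, 1.2241)
after link 5: o_5 = (1.9509, -0.6096, -1.2854)
after link 6: o_6 = (5.6586, -2.1830, -0.4036)

5.659 -2.183 -0.404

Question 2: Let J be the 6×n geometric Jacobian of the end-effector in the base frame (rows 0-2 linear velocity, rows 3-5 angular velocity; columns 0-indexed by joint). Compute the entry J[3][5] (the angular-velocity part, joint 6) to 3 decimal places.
axis z_5 = (0.7745,-0.5915,0.2241); lever o_n−o_5 = (3.7077,-1.5734,0.8818)
cross product → J_v[:, 5] = (-0.1689,0.1481,0.9744)
J_ω[:, 5] = z_5
entry J[3][5] = 0.7745

0.775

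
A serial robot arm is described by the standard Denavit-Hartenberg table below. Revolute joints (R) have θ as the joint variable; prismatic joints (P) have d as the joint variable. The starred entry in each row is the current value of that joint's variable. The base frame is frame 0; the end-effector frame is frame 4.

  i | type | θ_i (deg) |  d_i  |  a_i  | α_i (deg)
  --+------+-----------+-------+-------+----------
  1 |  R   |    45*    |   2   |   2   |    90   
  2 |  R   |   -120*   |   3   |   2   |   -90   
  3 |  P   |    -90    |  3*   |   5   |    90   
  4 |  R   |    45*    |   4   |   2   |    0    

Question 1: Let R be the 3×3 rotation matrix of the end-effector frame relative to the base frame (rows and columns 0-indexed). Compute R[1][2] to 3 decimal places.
0.354

End-effector z-axis (col 2 of R) = (0.3536,0.3536,0.8660)
R[1][2] = 0.3536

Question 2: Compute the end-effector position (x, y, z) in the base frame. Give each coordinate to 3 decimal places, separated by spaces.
after link 1: o_1 = (1.4142, 1.4142, 2.0000)
after link 2: o_2 = (2.8284, -1.4142, 0.2679)
after link 3: o_3 = (8.2011, -3.1126, -1.2321)
after link 4: o_4 = (11.4813, -1.8324, 1.5249)

11.481 -1.832 1.525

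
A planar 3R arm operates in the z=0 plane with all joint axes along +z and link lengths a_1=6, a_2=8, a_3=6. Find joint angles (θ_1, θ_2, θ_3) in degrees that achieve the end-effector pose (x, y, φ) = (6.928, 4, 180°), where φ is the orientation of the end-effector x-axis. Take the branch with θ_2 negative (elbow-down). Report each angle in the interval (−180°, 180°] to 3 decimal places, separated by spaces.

wrist centre = target − a_3·(cos φ, sin φ) = (12.9280, 4.0000)
cos θ_2 = (183.1332−6²−8²)/(2·6·8) = 0.8660; θ_2 = -30.0063° (elbow-down)
β = atan2(4.0000,12.9280) = 17.1924°; ψ = atan2(-4.0008,12.9278) = -17.1957°
θ_1 = β − ψ = 34.3881°
θ_3 = φ − θ_1 − θ_2 = 175.6182° (wrapped to (-180°,180°])

34.388 -30.006 175.618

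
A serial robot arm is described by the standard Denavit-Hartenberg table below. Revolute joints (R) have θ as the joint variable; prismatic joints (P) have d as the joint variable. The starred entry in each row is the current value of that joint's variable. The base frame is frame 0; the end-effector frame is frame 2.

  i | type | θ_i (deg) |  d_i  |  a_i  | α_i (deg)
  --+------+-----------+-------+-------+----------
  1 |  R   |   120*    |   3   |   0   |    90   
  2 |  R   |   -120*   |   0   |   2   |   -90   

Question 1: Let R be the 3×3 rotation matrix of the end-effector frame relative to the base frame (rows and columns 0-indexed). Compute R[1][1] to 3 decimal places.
End-effector y-axis (col 1 of R) = (-0.8660,-0.5000,-0.0000)
R[1][1] = -0.5000

-0.500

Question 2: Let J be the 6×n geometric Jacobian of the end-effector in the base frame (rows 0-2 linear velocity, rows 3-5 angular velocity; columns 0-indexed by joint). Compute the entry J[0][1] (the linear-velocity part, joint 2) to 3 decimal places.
axis z_1 = (0.8660,0.5000,0.0000); lever o_n−o_1 = (0.5000,-0.8660,-1.7321)
cross product → J_v[:, 1] = (-0.8660,1.5000,-1.0000)
J_ω[:, 1] = z_1
entry J[0][1] = -0.8660

-0.866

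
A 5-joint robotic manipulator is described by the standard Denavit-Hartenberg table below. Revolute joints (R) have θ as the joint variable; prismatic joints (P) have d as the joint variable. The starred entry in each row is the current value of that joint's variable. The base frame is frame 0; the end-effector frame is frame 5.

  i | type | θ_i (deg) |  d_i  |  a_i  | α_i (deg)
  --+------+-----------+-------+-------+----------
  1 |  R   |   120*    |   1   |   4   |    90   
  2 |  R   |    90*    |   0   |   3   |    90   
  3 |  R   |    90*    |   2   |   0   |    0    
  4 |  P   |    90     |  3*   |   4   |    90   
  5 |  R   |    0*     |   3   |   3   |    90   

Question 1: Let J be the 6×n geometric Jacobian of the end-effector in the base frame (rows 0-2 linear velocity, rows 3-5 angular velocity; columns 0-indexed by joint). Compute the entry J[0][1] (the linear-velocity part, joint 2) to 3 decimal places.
-2.000

axis z_1 = (0.8660,0.5000,0.0000); lever o_n−o_1 = (0.0981,5.8301,-4.0000)
cross product → J_v[:, 1] = (-2.0000,3.4641,5.0000)
J_ω[:, 1] = z_1
entry J[0][1] = -2.0000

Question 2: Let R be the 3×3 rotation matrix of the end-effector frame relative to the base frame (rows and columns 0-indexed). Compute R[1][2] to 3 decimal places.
-0.866

End-effector z-axis (col 2 of R) = (0.5000,-0.8660,0.0000)
R[1][2] = -0.8660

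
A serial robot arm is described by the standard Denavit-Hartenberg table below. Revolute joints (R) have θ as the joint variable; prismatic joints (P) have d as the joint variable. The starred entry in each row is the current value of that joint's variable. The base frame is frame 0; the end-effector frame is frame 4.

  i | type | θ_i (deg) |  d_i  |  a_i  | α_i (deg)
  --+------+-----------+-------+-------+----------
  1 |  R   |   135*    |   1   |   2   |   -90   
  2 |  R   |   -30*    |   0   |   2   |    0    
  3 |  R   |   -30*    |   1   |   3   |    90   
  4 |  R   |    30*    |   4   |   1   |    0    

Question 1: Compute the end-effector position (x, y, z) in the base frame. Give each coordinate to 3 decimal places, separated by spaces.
-2.617 0.496 7.348

after link 1: o_1 = (-1.4142, 1.4142, 1.0000)
after link 2: o_2 = (-2.6390, 2.6390, 2.0000)
after link 3: o_3 = (-4.4067, 2.9925, 4.5981)
after link 4: o_4 = (-2.6170, 0.4957, 7.3481)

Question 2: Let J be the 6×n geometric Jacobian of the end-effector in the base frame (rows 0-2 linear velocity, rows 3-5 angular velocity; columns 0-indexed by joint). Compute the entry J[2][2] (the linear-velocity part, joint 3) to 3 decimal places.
1.531

axis z_2 = (-0.7071,-0.7071,0.0000); lever o_n−o_2 = (0.0220,-2.1433,5.3481)
cross product → J_v[:, 2] = (-3.7817,3.7817,1.5311)
J_ω[:, 2] = z_2
entry J[2][2] = 1.5311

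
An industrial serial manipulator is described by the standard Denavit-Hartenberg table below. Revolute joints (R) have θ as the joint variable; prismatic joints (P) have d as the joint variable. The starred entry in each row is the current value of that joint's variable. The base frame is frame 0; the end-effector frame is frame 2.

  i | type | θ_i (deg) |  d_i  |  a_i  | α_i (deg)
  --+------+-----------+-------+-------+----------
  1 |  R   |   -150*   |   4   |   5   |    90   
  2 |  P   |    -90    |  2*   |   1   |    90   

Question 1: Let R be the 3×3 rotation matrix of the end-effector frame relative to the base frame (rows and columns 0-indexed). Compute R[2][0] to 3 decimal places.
End-effector x-axis (col 0 of R) = (-0.0000,0.0000,-1.0000)
R[2][0] = -1.0000

-1.000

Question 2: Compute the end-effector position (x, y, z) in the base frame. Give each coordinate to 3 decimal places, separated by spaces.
-5.330 -0.768 3.000

after link 1: o_1 = (-4.3301, -2.5000, 4.0000)
after link 2: o_2 = (-5.3301, -0.7679, 3.0000)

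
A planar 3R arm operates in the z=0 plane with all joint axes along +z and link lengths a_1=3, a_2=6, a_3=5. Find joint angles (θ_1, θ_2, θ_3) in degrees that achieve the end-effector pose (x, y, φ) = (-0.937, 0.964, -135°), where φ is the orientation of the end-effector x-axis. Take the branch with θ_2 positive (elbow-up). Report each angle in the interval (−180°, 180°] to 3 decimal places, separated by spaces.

-30.010 120.003 135.007

wrist centre = target − a_3·(cos φ, sin φ) = (2.5985, 4.4995)
cos θ_2 = (26.9982−3²−6²)/(2·3·6) = -0.5001; θ_2 = 120.0033° (elbow-up)
β = atan2(4.4995,2.5985) = 59.9931°; ψ = atan2(5.1960,-0.0003) = 90.0033°
θ_1 = β − ψ = -30.0103°
θ_3 = φ − θ_1 − θ_2 = 135.0069° (wrapped to (-180°,180°])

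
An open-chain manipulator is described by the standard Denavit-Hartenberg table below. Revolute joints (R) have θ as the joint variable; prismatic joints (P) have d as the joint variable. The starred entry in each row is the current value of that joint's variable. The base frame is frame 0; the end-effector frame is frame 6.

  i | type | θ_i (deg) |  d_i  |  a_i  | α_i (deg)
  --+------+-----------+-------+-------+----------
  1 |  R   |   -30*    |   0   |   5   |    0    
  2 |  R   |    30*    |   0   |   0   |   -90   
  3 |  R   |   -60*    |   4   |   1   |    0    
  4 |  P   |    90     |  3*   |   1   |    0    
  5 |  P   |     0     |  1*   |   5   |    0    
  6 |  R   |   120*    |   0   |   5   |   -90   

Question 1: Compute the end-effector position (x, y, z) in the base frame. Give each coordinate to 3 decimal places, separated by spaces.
5.696 5.500 -4.634

after link 1: o_1 = (4.3301, -2.5000, 0.0000)
after link 2: o_2 = (4.3301, -2.5000, 0.0000)
after link 3: o_3 = (4.8301, 1.5000, 0.8660)
after link 4: o_4 = (5.6962, 4.5000, 0.3660)
after link 5: o_5 = (10.0263, 5.5000, -2.1340)
after link 6: o_6 = (5.6962, 5.5000, -4.6340)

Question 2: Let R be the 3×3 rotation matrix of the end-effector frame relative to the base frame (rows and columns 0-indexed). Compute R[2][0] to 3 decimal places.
End-effector x-axis (col 0 of R) = (-0.8660,0.0000,-0.5000)
R[2][0] = -0.5000

-0.500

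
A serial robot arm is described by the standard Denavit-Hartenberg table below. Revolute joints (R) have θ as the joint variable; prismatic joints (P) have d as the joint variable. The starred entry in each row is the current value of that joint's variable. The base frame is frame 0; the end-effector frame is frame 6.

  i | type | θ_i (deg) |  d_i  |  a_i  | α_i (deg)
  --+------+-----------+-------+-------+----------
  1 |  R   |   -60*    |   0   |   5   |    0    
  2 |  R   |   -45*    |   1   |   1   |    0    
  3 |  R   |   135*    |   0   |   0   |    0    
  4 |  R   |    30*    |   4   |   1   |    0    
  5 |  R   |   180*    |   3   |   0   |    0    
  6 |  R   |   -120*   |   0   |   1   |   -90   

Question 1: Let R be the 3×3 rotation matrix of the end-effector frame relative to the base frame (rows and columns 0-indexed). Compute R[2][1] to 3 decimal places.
End-effector y-axis (col 1 of R) = (-0.0000,-0.0000,-1.0000)
R[2][1] = -1.0000

-1.000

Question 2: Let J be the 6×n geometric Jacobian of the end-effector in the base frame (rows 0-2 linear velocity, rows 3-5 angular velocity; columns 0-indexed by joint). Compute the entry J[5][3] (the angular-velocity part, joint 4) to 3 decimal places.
1.000

axis z_3 = (0.0000,0.0000,1.0000); lever o_n−o_3 = (0.0000,1.7321,7.0000)
cross product → J_v[:, 3] = (-1.7321,0.0000,0.0000)
J_ω[:, 3] = z_3
entry J[5][3] = 1.0000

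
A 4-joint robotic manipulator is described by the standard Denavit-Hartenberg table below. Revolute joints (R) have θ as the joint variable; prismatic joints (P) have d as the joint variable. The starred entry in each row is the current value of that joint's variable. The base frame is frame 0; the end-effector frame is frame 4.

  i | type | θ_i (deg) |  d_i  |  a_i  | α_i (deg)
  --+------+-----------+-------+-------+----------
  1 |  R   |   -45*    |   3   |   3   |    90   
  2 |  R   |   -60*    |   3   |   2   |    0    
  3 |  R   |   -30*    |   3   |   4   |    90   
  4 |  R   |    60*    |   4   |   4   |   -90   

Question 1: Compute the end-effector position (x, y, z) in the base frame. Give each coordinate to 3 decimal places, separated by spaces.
after link 1: o_1 = (2.1213, -2.1213, 3.0000)
after link 2: o_2 = (0.7071, -4.9497, 1.2679)
after link 3: o_3 = (-1.4142, -7.0711, -2.7321)
after link 4: o_4 = (-6.6921, -6.6921, -4.7321)

-6.692 -6.692 -4.732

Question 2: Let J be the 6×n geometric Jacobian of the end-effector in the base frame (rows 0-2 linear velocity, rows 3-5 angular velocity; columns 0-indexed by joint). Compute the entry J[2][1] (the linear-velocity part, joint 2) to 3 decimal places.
axis z_1 = (-0.7071,-0.7071,0.0000); lever o_n−o_1 = (-8.8135,-4.5708,-7.7321)
cross product → J_v[:, 1] = (5.4674,-5.4674,-3.0000)
J_ω[:, 1] = z_1
entry J[2][1] = -3.0000

-3.000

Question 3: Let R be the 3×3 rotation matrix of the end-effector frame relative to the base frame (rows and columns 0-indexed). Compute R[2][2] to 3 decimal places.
0.866

End-effector z-axis (col 2 of R) = (-0.3536,-0.3536,0.8660)
R[2][2] = 0.8660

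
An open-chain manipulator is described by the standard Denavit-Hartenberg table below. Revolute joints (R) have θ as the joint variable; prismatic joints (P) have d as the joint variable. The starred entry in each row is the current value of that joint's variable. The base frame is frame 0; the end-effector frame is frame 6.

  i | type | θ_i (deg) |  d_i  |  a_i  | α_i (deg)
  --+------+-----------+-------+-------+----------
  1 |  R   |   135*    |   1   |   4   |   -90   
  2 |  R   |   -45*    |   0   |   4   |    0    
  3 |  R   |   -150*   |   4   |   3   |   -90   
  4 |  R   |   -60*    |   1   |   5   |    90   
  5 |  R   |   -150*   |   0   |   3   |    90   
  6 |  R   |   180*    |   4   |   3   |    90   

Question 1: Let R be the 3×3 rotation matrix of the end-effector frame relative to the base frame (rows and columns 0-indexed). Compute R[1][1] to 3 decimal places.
End-effector y-axis (col 1 of R) = (0.2939,0.3184,0.9012)
R[1][1] = 0.3184

0.318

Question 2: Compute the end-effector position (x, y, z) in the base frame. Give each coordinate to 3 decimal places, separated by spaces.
-5.603 -3.728 6.976

after link 1: o_1 = (-2.8284, 2.8284, 1.0000)
after link 2: o_2 = (-4.8284, 4.8284, 3.8284)
after link 3: o_3 = (-5.6078, -0.0490, 3.0520)
after link 4: o_4 = (-6.7791, -5.0014, 3.3708)
after link 5: o_5 = (-6.3499, -2.2487, 2.2582)
after link 6: o_6 = (-5.6034, -3.7277, 6.9757)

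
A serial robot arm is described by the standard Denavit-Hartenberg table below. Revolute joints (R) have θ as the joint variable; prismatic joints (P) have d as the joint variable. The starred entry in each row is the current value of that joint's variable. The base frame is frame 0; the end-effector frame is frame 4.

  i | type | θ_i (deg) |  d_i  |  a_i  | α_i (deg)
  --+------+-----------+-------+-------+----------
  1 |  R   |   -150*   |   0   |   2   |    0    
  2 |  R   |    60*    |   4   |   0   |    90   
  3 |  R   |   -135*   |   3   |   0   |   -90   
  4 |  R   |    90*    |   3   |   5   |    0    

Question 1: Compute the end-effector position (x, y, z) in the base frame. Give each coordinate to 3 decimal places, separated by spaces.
0.268 -3.121 1.879

after link 1: o_1 = (-1.7321, -1.0000, 0.0000)
after link 2: o_2 = (-1.7321, -1.0000, 4.0000)
after link 3: o_3 = (-4.7321, -1.0000, 4.0000)
after link 4: o_4 = (0.2679, -3.1213, 1.8787)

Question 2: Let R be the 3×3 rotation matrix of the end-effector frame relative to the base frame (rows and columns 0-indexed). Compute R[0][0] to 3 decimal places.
1.000

End-effector x-axis (col 0 of R) = (1.0000,-0.0000,-0.0000)
R[0][0] = 1.0000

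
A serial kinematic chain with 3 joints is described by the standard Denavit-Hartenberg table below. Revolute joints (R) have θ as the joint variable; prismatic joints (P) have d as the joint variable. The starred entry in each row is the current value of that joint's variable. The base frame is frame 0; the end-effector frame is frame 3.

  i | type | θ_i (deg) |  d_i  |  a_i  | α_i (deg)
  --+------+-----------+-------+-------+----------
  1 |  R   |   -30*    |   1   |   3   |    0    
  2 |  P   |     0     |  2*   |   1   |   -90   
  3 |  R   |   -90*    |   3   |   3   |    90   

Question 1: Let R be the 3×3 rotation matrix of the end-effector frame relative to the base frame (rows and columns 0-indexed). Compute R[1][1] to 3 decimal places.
0.866

End-effector y-axis (col 1 of R) = (0.5000,0.8660,0.0000)
R[1][1] = 0.8660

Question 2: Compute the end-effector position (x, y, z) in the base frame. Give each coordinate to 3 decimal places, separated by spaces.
after link 1: o_1 = (2.5981, -1.5000, 1.0000)
after link 2: o_2 = (3.4641, -2.0000, 3.0000)
after link 3: o_3 = (4.9641, 0.5981, 6.0000)

4.964 0.598 6.000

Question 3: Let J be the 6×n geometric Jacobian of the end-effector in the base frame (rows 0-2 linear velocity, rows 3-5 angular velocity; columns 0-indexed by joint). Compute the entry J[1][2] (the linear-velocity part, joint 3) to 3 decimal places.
-1.500

axis z_2 = (0.5000,0.8660,0.0000); lever o_n−o_2 = (1.5000,2.5981,3.0000)
cross product → J_v[:, 2] = (2.5981,-1.5000,0.0000)
J_ω[:, 2] = z_2
entry J[1][2] = -1.5000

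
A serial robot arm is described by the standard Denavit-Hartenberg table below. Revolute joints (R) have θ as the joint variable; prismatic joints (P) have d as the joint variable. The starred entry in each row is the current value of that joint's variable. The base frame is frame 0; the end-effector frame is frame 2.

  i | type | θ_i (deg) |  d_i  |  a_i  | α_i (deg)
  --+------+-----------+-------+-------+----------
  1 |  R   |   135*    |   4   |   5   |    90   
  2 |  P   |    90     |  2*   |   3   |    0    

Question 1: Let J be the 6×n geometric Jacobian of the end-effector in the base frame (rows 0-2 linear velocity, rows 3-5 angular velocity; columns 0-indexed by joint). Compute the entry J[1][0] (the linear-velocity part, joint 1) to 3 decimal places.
-2.121

axis z_0 = ẑ; lever o_n−o_0 = (-2.1213,4.9497,7.0000)
cross product → J_v[:, 0] = (-4.9497,-2.1213,0.0000)
J_ω[:, 0] = z_0
entry J[1][0] = -2.1213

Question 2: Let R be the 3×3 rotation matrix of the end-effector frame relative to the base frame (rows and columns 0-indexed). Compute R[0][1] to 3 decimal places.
0.707

End-effector y-axis (col 1 of R) = (0.7071,-0.7071,0.0000)
R[0][1] = 0.7071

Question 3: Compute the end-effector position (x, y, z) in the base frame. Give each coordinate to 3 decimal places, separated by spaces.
-2.121 4.950 7.000

after link 1: o_1 = (-3.5355, 3.5355, 4.0000)
after link 2: o_2 = (-2.1213, 4.9497, 7.0000)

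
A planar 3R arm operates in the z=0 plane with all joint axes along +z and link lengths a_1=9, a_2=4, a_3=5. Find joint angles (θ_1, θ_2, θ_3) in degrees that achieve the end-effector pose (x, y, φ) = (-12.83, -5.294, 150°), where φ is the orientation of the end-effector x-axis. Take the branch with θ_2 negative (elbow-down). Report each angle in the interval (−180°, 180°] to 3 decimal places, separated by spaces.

-119.999 -60.005 -29.996

wrist centre = target − a_3·(cos φ, sin φ) = (-8.4999, -7.7940)
cos θ_2 = (132.9943−9²−4²)/(2·9·4) = 0.4999; θ_2 = -60.0053° (elbow-down)
β = atan2(-7.7940,-8.4999) = -137.4806°; ψ = atan2(-3.4643,10.9997) = -17.4815°
θ_1 = β − ψ = -119.9991°
θ_3 = φ − θ_1 − θ_2 = -29.9957° (wrapped to (-180°,180°])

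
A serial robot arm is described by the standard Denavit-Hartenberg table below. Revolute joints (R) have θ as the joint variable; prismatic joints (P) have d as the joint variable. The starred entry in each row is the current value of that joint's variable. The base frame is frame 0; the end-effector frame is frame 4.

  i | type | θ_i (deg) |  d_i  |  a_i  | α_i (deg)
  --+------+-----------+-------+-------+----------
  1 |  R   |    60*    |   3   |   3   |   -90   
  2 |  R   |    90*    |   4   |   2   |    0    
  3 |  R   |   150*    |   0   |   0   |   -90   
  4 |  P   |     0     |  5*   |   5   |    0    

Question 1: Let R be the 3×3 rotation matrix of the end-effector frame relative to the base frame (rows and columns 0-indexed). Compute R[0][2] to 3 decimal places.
End-effector z-axis (col 2 of R) = (0.4330,0.7500,0.5000)
R[0][2] = 0.4330

0.433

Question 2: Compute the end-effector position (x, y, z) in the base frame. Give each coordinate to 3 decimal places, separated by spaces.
after link 1: o_1 = (1.5000, 2.5981, 3.0000)
after link 2: o_2 = (-1.9641, 4.5981, 1.0000)
after link 3: o_3 = (-1.9641, 4.5981, 1.0000)
after link 4: o_4 = (-1.0490, 6.1830, 7.8301)

-1.049 6.183 7.830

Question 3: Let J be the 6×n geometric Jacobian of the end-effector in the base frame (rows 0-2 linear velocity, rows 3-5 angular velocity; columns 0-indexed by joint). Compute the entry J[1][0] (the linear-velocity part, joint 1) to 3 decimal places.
-1.049

axis z_0 = ẑ; lever o_n−o_0 = (-1.0490,6.1830,7.8301)
cross product → J_v[:, 0] = (-6.1830,-1.0490,0.0000)
J_ω[:, 0] = z_0
entry J[1][0] = -1.0490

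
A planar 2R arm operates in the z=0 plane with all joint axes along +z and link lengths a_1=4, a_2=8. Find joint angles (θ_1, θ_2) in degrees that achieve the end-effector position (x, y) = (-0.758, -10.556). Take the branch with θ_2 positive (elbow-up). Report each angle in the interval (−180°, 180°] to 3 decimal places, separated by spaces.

cos θ_2 = (112.0037−4²−8²)/(2·4·8) = 0.5001; θ_2 = 59.9962° (elbow-up)
β = atan2(-10.5560,-0.7580) = -94.1072°; ψ = atan2(6.9279,8.0005) = 40.8907°
θ_1 = β − ψ = -134.9979°

-134.998 59.996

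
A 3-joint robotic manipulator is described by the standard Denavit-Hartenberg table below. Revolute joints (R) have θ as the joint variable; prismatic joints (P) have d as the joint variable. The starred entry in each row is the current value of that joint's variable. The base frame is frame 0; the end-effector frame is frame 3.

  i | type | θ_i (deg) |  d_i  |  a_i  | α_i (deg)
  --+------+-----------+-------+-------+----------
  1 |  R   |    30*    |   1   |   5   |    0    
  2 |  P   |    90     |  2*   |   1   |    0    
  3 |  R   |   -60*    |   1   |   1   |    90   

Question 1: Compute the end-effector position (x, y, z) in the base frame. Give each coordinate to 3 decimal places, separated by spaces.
4.330 4.232 4.000

after link 1: o_1 = (4.3301, 2.5000, 1.0000)
after link 2: o_2 = (3.8301, 3.3660, 3.0000)
after link 3: o_3 = (4.3301, 4.2321, 4.0000)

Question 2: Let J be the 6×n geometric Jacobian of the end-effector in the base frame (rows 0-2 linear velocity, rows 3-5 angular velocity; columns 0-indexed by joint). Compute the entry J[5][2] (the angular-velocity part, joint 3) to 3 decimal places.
1.000

axis z_2 = (0.0000,0.0000,1.0000); lever o_n−o_2 = (0.5000,0.8660,1.0000)
cross product → J_v[:, 2] = (-0.8660,0.5000,0.0000)
J_ω[:, 2] = z_2
entry J[5][2] = 1.0000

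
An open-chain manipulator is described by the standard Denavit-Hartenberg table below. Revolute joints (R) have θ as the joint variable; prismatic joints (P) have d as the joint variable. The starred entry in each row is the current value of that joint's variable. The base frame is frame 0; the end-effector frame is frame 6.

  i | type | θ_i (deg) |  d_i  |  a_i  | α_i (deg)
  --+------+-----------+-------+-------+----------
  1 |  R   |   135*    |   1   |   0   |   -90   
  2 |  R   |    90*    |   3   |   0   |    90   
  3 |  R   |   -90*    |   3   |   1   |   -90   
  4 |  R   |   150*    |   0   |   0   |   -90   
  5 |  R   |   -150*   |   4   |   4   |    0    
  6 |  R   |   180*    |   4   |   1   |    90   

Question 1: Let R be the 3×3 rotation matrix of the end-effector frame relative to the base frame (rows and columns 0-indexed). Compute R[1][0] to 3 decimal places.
End-effector x-axis (col 0 of R) = (-0.2241,-0.8365,0.5000)
R[1][0] = -0.8365

-0.837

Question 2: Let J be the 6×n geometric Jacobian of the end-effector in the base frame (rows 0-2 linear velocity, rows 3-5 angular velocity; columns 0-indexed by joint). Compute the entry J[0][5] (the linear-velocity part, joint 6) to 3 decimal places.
0.129

axis z_5 = (-0.9659,0.2588,0.0000); lever o_n−o_5 = (-4.0878,0.1988,0.5000)
cross product → J_v[:, 5] = (0.1294,0.4830,0.8660)
J_ω[:, 5] = z_5
entry J[0][5] = 0.1294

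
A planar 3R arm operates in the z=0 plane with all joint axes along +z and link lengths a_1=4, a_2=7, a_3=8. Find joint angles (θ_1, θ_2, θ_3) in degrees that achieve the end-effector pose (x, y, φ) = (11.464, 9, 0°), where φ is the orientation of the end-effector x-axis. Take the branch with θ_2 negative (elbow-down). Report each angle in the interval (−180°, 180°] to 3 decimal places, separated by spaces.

107.898 -60.001 -47.897

wrist centre = target − a_3·(cos φ, sin φ) = (3.4640, 9.0000)
cos θ_2 = (92.9993−4²−7²)/(2·4·7) = 0.5000; θ_2 = -60.0008° (elbow-down)
β = atan2(9.0000,3.4640) = 68.9488°; ψ = atan2(-6.0622,7.4999) = -38.9488°
θ_1 = β − ψ = 107.8977°
θ_3 = φ − θ_1 − θ_2 = -47.8968° (wrapped to (-180°,180°])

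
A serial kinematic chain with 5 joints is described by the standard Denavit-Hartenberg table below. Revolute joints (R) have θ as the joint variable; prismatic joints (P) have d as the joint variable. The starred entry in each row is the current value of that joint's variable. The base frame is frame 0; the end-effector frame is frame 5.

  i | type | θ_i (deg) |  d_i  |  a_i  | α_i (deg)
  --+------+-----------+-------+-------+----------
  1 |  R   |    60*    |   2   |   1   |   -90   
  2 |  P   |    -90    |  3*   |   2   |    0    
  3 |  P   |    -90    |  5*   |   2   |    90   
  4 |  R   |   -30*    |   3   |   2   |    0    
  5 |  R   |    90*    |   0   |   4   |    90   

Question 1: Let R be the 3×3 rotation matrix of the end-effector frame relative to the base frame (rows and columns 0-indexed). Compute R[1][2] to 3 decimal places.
End-effector z-axis (col 2 of R) = (-0.0000,-1.0000,-0.0000)
R[1][2] = -1.0000

-1.000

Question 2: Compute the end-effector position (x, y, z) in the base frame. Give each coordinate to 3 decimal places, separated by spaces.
-11.428 1.134 1.000

after link 1: o_1 = (0.5000, 0.8660, 2.0000)
after link 2: o_2 = (-2.0981, 2.3660, 4.0000)
after link 3: o_3 = (-7.4282, 3.1340, 4.0000)
after link 4: o_4 = (-7.4282, 1.1340, 1.0000)
after link 5: o_5 = (-11.4282, 1.1340, 1.0000)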